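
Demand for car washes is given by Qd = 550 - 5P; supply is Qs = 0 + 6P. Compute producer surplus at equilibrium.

Producer surplus = 7500

Equilibrium: 550 - 5P = 0 + 6P gives P* = 50, Q* = 300.
Supply starts at P = 0 (where Qs = 0).
PS = ½(50 − 0)(300) = 7500.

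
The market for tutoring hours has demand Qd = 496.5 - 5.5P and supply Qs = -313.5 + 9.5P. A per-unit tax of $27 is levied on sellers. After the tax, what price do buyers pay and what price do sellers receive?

Buyers pay $71.1, sellers receive $44.1

Pre-tax equilibrium: P* = 54, Q* = 199.5.
Tax on sellers shifts supply to Qs = -313.5 + 9.5(P − 27) = -570 + 9.5P.
496.5 - 5.5P = -570 + 9.5P gives buyer price Pb = 71.1; sellers receive Ps = 71.1 − 27 = 44.1.
New quantity: Q = 496.5 − 5.5(71.1) = 105.45.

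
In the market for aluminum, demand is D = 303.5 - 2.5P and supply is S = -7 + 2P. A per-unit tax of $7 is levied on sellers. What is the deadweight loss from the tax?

Pre-tax equilibrium: P* = 69, Q* = 131.
Tax on sellers shifts supply to S = -7 + 2(P − 7) = -21 + 2P.
303.5 - 2.5P = -21 + 2P gives buyer price Pb = 649/9; sellers receive Ps = 649/9 − 7 = 586/9.
New quantity: Q = 303.5 − 2.5(649/9) = 1109/9.
DWL = ½ × 7 × (131 − 1109/9) = 245/9.

Deadweight loss = 245/9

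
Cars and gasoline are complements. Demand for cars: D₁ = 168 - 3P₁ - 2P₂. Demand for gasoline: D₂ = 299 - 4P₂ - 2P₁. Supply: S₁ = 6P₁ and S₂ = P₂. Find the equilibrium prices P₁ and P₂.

Market 1: 168 - 3P₁ - 2P₂ = 6P₁ → 9P₁ + 2P₂ = 168.
Market 2: 5P₂ + 2P₁ = 299.
Eliminating P₂: 5×(1) − 2×(2) gives 41P₁ = 242, so P₁ = 242/41.
Back-substitute into (2): P₂ = (299 − 2×242/41) / 5 = 2355/41.

P₁ = 242/41, P₂ = 2355/41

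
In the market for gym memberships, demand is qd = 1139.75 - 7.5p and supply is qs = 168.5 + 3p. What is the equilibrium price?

Set qd = qs: 1139.75 - 7.5p = 168.5 + 3p.
971.25 = 10.5p, so p* = 92.5.
q* = 1139.75 − 7.5(92.5) = 446.

p* = 92.5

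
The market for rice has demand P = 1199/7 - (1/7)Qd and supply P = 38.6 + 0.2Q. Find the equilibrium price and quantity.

Set the two price expressions equal: 1199/7 - (1/7)Q = 38.6 + 0.2Q.
4644/35 = (12/35)Q, so Q* = 387.
P* = 1199/7 − (1/7)(387) = 116.

P* = 116, Q* = 387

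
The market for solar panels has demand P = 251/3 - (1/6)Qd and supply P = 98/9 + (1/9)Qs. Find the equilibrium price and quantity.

Set the two price expressions equal: 251/3 - (1/6)Q = 98/9 + (1/9)Q.
655/9 = (5/18)Q, so Q* = 262.
P* = 251/3 − (1/6)(262) = 40.

P* = 40, Q* = 262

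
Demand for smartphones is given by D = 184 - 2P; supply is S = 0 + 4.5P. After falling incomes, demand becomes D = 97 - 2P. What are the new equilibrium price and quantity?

Original equilibrium: P* = 368/13, Q* = 1656/13.
New equilibrium: 97 - 2P = 0 + 4.5P, so 97 = 6.5P and P' = 194/13; Q' = 97 − 2(194/13) = 873/13.

P' = 194/13, Q' = 873/13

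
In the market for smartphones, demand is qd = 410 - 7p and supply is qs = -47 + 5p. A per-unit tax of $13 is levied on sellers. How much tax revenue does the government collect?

Pre-tax equilibrium: p* = 457/12, q* = 1721/12.
Tax on sellers shifts supply to qs = -47 + 5(p − 13) = -112 + 5p.
410 - 7p = -112 + 5p gives buyer price pb = 43.5; sellers receive ps = 43.5 − 13 = 30.5.
New quantity: q = 410 − 7(43.5) = 105.5.
Revenue = 13 × 105.5 = 1371.5.

Tax revenue = 1371.5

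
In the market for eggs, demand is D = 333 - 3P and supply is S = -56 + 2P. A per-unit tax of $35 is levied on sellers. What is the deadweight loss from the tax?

Pre-tax equilibrium: P* = 77.8, Q* = 99.6.
Tax on sellers shifts supply to S = -56 + 2(P − 35) = -126 + 2P.
333 - 3P = -126 + 2P gives buyer price Pb = 91.8; sellers receive Ps = 91.8 − 35 = 56.8.
New quantity: Q = 333 − 3(91.8) = 57.6.
DWL = ½ × 35 × (99.6 − 57.6) = 735.

Deadweight loss = 735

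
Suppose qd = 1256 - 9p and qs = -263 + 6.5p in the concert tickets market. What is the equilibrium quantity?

Set qd = qs: 1256 - 9p = -263 + 6.5p.
1519 = 15.5p, so p* = 98.
q* = 1256 − 9(98) = 374.

q* = 374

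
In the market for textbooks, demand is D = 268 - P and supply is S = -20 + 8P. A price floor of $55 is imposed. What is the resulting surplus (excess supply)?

Surplus = 207

Equilibrium price would be P* = 32, so the floor at 55 binds.
At P = 55: D = 213, S = 420.
Surplus = 420 − 213 = 207.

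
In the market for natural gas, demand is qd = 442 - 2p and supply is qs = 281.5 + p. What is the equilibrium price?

Set qd = qs: 442 - 2p = 281.5 + p.
160.5 = 3p, so p* = 53.5.
q* = 442 − 2(53.5) = 335.

p* = 53.5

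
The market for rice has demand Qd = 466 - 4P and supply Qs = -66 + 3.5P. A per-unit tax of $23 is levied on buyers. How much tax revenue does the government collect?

Tax revenue = 9614/3

Pre-tax equilibrium: P* = 1064/15, Q* = 2734/15.
Tax on buyers shifts demand to Qd = 466 − 4(P + 23) = 374 - 4P.
374 - 4P = -66 + 3.5P gives seller price Ps = 176/3; buyers pay Pb = 176/3 + 23 = 245/3.
New quantity: Q = 466 − 4(245/3) = 418/3.
Revenue = 23 × 418/3 = 9614/3.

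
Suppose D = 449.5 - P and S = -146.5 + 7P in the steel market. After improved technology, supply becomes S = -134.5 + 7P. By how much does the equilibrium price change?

Original equilibrium: P* = 74.5, Q* = 375.
New equilibrium: 449.5 - P = -134.5 + 7P, so 584 = 8P and P' = 73; Q' = 449.5 − 1(73) = 376.5.
Change in price: 73 − 74.5 = -1.5.

ΔP = -1.5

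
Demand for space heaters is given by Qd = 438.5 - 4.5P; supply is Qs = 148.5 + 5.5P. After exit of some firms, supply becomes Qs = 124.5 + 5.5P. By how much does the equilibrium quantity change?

Original equilibrium: P* = 29, Q* = 308.
New equilibrium: 438.5 - 4.5P = 124.5 + 5.5P, so 314 = 10P and P' = 31.4; Q' = 438.5 − 4.5(31.4) = 297.2.
Change in quantity: 297.2 − 308 = -10.8.

ΔQ = -10.8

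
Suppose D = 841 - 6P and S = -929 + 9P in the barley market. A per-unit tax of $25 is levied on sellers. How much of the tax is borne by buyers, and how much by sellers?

Buyers bear $15, sellers bear $10

Pre-tax equilibrium: P* = 118, Q* = 133.
Tax on sellers shifts supply to S = -929 + 9(P − 25) = -1154 + 9P.
841 - 6P = -1154 + 9P gives buyer price Pb = 133; sellers receive Ps = 133 − 25 = 108.
New quantity: Q = 841 − 6(133) = 43.
Buyer burden = 133 − 118 = 15; seller burden = 118 − 108 = 10.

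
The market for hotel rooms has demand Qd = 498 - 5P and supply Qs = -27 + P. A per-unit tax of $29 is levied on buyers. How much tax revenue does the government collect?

Tax revenue = 3161/3

Pre-tax equilibrium: P* = 87.5, Q* = 60.5.
Tax on buyers shifts demand to Qd = 498 − 5(P + 29) = 353 - 5P.
353 - 5P = -27 + P gives seller price Ps = 190/3; buyers pay Pb = 190/3 + 29 = 277/3.
New quantity: Q = 498 − 5(277/3) = 109/3.
Revenue = 29 × 109/3 = 3161/3.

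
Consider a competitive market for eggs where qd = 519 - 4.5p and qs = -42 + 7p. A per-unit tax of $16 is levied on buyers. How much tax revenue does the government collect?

Tax revenue = 94080/23

Pre-tax equilibrium: p* = 1122/23, q* = 6888/23.
Tax on buyers shifts demand to qd = 519 − 4.5(p + 16) = 447 - 4.5p.
447 - 4.5p = -42 + 7p gives seller price ps = 978/23; buyers pay pb = 978/23 + 16 = 1346/23.
New quantity: q = 519 − 4.5(1346/23) = 5880/23.
Revenue = 16 × 5880/23 = 94080/23.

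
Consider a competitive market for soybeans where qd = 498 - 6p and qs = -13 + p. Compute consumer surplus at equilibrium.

Consumer surplus = 300

Equilibrium: 498 - 6p = -13 + p gives p* = 73, q* = 60.
Demand choke price (qd = 0): p = 83.
CS = ½(83 − 73)(60) = 300.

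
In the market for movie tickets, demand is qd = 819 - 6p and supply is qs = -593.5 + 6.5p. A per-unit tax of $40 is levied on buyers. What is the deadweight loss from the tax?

Pre-tax equilibrium: p* = 113, q* = 141.
Tax on buyers shifts demand to qd = 819 − 6(p + 40) = 579 - 6p.
579 - 6p = -593.5 + 6.5p gives seller price ps = 93.8; buyers pay pb = 93.8 + 40 = 133.8.
New quantity: q = 819 − 6(133.8) = 16.2.
DWL = ½ × 40 × (141 − 16.2) = 2496.

Deadweight loss = 2496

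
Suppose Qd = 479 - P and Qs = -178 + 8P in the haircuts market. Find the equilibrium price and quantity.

Set Qd = Qs: 479 - P = -178 + 8P.
657 = 9P, so P* = 73.
Q* = 479 − 1(73) = 406.

P* = 73, Q* = 406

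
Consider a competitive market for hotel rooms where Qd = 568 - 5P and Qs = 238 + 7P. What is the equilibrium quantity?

Set Qd = Qs: 568 - 5P = 238 + 7P.
330 = 12P, so P* = 27.5.
Q* = 568 − 5(27.5) = 430.5.

Q* = 430.5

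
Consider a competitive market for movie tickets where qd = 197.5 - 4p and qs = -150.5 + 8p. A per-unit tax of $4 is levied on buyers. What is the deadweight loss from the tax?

Pre-tax equilibrium: p* = 29, q* = 81.5.
Tax on buyers shifts demand to qd = 197.5 − 4(p + 4) = 181.5 - 4p.
181.5 - 4p = -150.5 + 8p gives seller price ps = 83/3; buyers pay pb = 83/3 + 4 = 95/3.
New quantity: q = 197.5 − 4(95/3) = 425/6.
DWL = ½ × 4 × (81.5 − 425/6) = 64/3.

Deadweight loss = 64/3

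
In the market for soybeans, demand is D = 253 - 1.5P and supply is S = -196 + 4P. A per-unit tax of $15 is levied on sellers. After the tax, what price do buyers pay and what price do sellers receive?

Pre-tax equilibrium: P* = 898/11, Q* = 1436/11.
Tax on sellers shifts supply to S = -196 + 4(P − 15) = -256 + 4P.
253 - 1.5P = -256 + 4P gives buyer price Pb = 1018/11; sellers receive Ps = 1018/11 − 15 = 853/11.
New quantity: Q = 253 − 1.5(1018/11) = 1256/11.

Buyers pay 1018/11, sellers receive 853/11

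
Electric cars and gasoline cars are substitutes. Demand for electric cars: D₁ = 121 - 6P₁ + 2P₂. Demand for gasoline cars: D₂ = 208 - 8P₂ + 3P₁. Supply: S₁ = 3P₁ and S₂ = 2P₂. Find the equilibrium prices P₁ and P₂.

P₁ = 271/14, P₂ = 745/28

Market 1: 121 - 6P₁ + 2P₂ = 3P₁ → 9P₁ - 2P₂ = 121.
Market 2: 10P₂ - 3P₁ = 208.
Eliminating P₂: 10×(1) + 2×(2) gives 84P₁ = 1626, so P₁ = 271/14.
Back-substitute into (2): P₂ = (208 + 3×271/14) / 10 = 745/28.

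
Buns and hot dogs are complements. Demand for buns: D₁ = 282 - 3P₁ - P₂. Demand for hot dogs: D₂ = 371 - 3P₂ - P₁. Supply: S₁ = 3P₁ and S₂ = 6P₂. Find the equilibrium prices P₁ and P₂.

Market 1: 282 - 3P₁ - P₂ = 3P₁ → 6P₁ + P₂ = 282.
Market 2: 9P₂ + P₁ = 371.
Eliminating P₂: 9×(1) − 1×(2) gives 53P₁ = 2167, so P₁ = 2167/53.
Back-substitute into (2): P₂ = (371 − 1×2167/53) / 9 = 1944/53.

P₁ = 2167/53, P₂ = 1944/53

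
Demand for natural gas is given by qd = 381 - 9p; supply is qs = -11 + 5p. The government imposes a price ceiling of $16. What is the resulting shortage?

Equilibrium price would be p* = 28, so the ceiling at 16 binds.
At p = 16: qd = 381 − 9(16) = 237, qs = -11 + 5(16) = 69.
Shortage = 237 − 69 = 168.

Shortage = 168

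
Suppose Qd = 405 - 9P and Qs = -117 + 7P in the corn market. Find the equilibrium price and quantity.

Set Qd = Qs: 405 - 9P = -117 + 7P.
522 = 16P, so P* = 32.625.
Q* = 405 − 9(32.625) = 111.375.

P* = 32.625, Q* = 111.375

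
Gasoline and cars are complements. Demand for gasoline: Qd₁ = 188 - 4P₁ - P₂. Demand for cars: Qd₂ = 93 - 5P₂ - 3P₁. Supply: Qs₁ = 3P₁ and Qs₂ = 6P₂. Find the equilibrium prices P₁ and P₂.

Market 1: 188 - 4P₁ - P₂ = 3P₁ → 7P₁ + P₂ = 188.
Market 2: 11P₂ + 3P₁ = 93.
Eliminating P₂: 11×(1) − 1×(2) gives 74P₁ = 1975, so P₁ = 1975/74.
Back-substitute into (2): P₂ = (93 − 3×1975/74) / 11 = 87/74.

P₁ = 1975/74, P₂ = 87/74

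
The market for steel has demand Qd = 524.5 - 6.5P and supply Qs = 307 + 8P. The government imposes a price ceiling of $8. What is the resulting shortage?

Shortage = 101.5

Equilibrium price would be P* = 15, so the ceiling at 8 binds.
At P = 8: Qd = 524.5 − 6.5(8) = 472.5, Qs = 307 + 8(8) = 371.
Shortage = 472.5 − 371 = 101.5.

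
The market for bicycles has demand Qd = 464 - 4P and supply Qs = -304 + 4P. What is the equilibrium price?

Set Qd = Qs: 464 - 4P = -304 + 4P.
768 = 8P, so P* = 96.
Q* = 464 − 4(96) = 80.

P* = 96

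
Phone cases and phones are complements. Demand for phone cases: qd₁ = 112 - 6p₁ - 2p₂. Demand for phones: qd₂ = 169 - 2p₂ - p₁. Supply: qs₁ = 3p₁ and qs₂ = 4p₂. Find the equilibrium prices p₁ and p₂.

Market 1: 112 - 6p₁ - 2p₂ = 3p₁ → 9p₁ + 2p₂ = 112.
Market 2: 6p₂ + p₁ = 169.
Eliminating p₂: 6×(1) − 2×(2) gives 52p₁ = 334, so p₁ = 167/26.
Back-substitute into (2): p₂ = (169 − 1×167/26) / 6 = 1409/52.

p₁ = 167/26, p₂ = 1409/52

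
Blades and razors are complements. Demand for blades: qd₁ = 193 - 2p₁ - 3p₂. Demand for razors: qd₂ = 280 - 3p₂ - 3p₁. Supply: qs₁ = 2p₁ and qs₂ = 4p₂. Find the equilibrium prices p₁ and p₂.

p₁ = 511/19, p₂ = 541/19

Market 1: 193 - 2p₁ - 3p₂ = 2p₁ → 4p₁ + 3p₂ = 193.
Market 2: 7p₂ + 3p₁ = 280.
Eliminating p₂: 7×(1) − 3×(2) gives 19p₁ = 511, so p₁ = 511/19.
Back-substitute into (2): p₂ = (280 − 3×511/19) / 7 = 541/19.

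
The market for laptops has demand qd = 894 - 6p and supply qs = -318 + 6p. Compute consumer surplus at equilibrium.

Consumer surplus = 6912

Equilibrium: 894 - 6p = -318 + 6p gives p* = 101, q* = 288.
Demand choke price (qd = 0): p = 149.
CS = ½(149 − 101)(288) = 6912.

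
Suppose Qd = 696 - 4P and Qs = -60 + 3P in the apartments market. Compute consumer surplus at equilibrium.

Equilibrium: 696 - 4P = -60 + 3P gives P* = 108, Q* = 264.
Demand choke price (Qd = 0): P = 174.
CS = ½(174 − 108)(264) = 8712.

Consumer surplus = 8712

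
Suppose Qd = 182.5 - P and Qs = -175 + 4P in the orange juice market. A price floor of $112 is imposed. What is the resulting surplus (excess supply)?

Equilibrium price would be P* = 71.5, so the floor at 112 binds.
At P = 112: Qd = 70.5, Qs = 273.
Surplus = 273 − 70.5 = 202.5.

Surplus = 202.5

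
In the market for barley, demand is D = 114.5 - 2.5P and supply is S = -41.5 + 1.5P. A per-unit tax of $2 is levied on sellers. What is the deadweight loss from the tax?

Pre-tax equilibrium: P* = 39, Q* = 17.
Tax on sellers shifts supply to S = -41.5 + 1.5(P − 2) = -44.5 + 1.5P.
114.5 - 2.5P = -44.5 + 1.5P gives buyer price Pb = 39.75; sellers receive Ps = 39.75 − 2 = 37.75.
New quantity: Q = 114.5 − 2.5(39.75) = 15.125.
DWL = ½ × 2 × (17 − 15.125) = 1.875.

Deadweight loss = 1.875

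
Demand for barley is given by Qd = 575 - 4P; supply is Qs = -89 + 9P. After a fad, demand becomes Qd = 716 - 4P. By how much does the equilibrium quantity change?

Original equilibrium: P* = 664/13, Q* = 4819/13.
New equilibrium: 716 - 4P = -89 + 9P, so 805 = 13P and P' = 805/13; Q' = 716 − 4(805/13) = 6088/13.
Change in quantity: 6088/13 − 4819/13 = 1269/13.

ΔQ = 1269/13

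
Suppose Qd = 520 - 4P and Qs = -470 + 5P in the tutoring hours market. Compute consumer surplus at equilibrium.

Equilibrium: 520 - 4P = -470 + 5P gives P* = 110, Q* = 80.
Demand choke price (Qd = 0): P = 130.
CS = ½(130 − 110)(80) = 800.

Consumer surplus = 800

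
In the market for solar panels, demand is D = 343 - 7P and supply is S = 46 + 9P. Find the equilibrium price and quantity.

P* = 18.5625, Q* = 213.0625

Set D = S: 343 - 7P = 46 + 9P.
297 = 16P, so P* = 18.5625.
Q* = 343 − 7(18.5625) = 213.0625.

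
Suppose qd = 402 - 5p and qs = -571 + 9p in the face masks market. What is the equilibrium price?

p* = 69.5

Set qd = qs: 402 - 5p = -571 + 9p.
973 = 14p, so p* = 69.5.
q* = 402 − 5(69.5) = 54.5.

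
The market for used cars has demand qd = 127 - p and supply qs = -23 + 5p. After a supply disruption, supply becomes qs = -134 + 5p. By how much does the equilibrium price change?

Δp = 18.5

Original equilibrium: p* = 25, q* = 102.
New equilibrium: 127 - p = -134 + 5p, so 261 = 6p and p' = 43.5; q' = 127 − 1(43.5) = 83.5.
Change in price: 43.5 − 25 = 18.5.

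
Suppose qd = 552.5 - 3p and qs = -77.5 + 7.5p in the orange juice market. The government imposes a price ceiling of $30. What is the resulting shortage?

Shortage = 315

Equilibrium price would be p* = 60, so the ceiling at 30 binds.
At p = 30: qd = 552.5 − 3(30) = 462.5, qs = -77.5 + 7.5(30) = 147.5.
Shortage = 462.5 − 147.5 = 315.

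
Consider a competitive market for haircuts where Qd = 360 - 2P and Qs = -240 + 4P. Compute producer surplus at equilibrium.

Equilibrium: 360 - 2P = -240 + 4P gives P* = 100, Q* = 160.
Supply starts at P = 60 (where Qs = 0).
PS = ½(100 − 60)(160) = 3200.

Producer surplus = 3200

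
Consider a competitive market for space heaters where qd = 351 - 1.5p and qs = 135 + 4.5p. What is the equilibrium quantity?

q* = 297

Set qd = qs: 351 - 1.5p = 135 + 4.5p.
216 = 6p, so p* = 36.
q* = 351 − 1.5(36) = 297.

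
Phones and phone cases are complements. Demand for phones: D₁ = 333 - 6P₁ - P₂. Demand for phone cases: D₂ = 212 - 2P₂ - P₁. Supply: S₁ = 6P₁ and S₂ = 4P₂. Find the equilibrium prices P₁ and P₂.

P₁ = 1786/71, P₂ = 2211/71

Market 1: 333 - 6P₁ - P₂ = 6P₁ → 12P₁ + P₂ = 333.
Market 2: 6P₂ + P₁ = 212.
Eliminating P₂: 6×(1) − 1×(2) gives 71P₁ = 1786, so P₁ = 1786/71.
Back-substitute into (2): P₂ = (212 − 1×1786/71) / 6 = 2211/71.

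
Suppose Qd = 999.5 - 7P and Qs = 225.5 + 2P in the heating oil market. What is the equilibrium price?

P* = 86

Set Qd = Qs: 999.5 - 7P = 225.5 + 2P.
774 = 9P, so P* = 86.
Q* = 999.5 − 7(86) = 397.5.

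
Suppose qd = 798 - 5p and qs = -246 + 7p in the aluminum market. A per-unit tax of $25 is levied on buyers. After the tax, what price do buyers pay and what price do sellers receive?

Buyers pay 1219/12, sellers receive 919/12

Pre-tax equilibrium: p* = 87, q* = 363.
Tax on buyers shifts demand to qd = 798 − 5(p + 25) = 673 - 5p.
673 - 5p = -246 + 7p gives seller price ps = 919/12; buyers pay pb = 919/12 + 25 = 1219/12.
New quantity: q = 798 − 5(1219/12) = 3481/12.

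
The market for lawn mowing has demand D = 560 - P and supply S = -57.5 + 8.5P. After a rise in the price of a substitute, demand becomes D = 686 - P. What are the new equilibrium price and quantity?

Original equilibrium: P* = 65, Q* = 495.
New equilibrium: 686 - P = -57.5 + 8.5P, so 743.5 = 9.5P and P' = 1487/19; Q' = 686 − 1(1487/19) = 11547/19.

P' = 1487/19, Q' = 11547/19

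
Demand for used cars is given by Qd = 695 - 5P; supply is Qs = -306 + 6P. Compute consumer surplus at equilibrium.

Equilibrium: 695 - 5P = -306 + 6P gives P* = 91, Q* = 240.
Demand choke price (Qd = 0): P = 139.
CS = ½(139 − 91)(240) = 5760.

Consumer surplus = 5760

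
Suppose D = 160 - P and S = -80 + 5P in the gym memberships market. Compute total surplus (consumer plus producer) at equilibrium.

Equilibrium: 160 - P = -80 + 5P gives P* = 40, Q* = 120.
Demand choke price: P = 160; supply starts at P = 16.
CS = ½(160 − 40)(120) = 7200; PS = ½(40 − 16)(120) = 1440.

Total surplus = 8640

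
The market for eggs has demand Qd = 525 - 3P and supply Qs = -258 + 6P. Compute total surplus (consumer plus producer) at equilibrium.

Total surplus = 17424

Equilibrium: 525 - 3P = -258 + 6P gives P* = 87, Q* = 264.
Demand choke price: P = 175; supply starts at P = 43.
CS = ½(175 − 87)(264) = 11616; PS = ½(87 − 43)(264) = 5808.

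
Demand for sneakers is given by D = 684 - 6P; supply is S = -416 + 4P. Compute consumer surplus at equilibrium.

Equilibrium: 684 - 6P = -416 + 4P gives P* = 110, Q* = 24.
Demand choke price (D = 0): P = 114.
CS = ½(114 − 110)(24) = 48.

Consumer surplus = 48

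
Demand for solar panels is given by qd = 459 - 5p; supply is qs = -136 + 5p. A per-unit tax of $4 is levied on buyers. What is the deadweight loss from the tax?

Pre-tax equilibrium: p* = 59.5, q* = 161.5.
Tax on buyers shifts demand to qd = 459 − 5(p + 4) = 439 - 5p.
439 - 5p = -136 + 5p gives seller price ps = 57.5; buyers pay pb = 57.5 + 4 = 61.5.
New quantity: q = 459 − 5(61.5) = 151.5.
DWL = ½ × 4 × (161.5 − 151.5) = 20.

Deadweight loss = 20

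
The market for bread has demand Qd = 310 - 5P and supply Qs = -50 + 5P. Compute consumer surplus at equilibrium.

Consumer surplus = 1690

Equilibrium: 310 - 5P = -50 + 5P gives P* = 36, Q* = 130.
Demand choke price (Qd = 0): P = 62.
CS = ½(62 − 36)(130) = 1690.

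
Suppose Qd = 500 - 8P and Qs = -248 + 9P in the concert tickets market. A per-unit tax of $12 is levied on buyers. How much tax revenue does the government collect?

Tax revenue = 19824/17

Pre-tax equilibrium: P* = 44, Q* = 148.
Tax on buyers shifts demand to Qd = 500 − 8(P + 12) = 404 - 8P.
404 - 8P = -248 + 9P gives seller price Ps = 652/17; buyers pay Pb = 652/17 + 12 = 856/17.
New quantity: Q = 500 − 8(856/17) = 1652/17.
Revenue = 12 × 1652/17 = 19824/17.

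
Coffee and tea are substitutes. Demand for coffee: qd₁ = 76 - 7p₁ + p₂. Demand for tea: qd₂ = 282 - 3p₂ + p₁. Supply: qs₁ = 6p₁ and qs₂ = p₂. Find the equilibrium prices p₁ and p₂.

Market 1: 76 - 7p₁ + p₂ = 6p₁ → 13p₁ - p₂ = 76.
Market 2: 4p₂ - p₁ = 282.
Eliminating p₂: 4×(1) + 1×(2) gives 51p₁ = 586, so p₁ = 586/51.
Back-substitute into (2): p₂ = (282 + 1×586/51) / 4 = 3742/51.

p₁ = 586/51, p₂ = 3742/51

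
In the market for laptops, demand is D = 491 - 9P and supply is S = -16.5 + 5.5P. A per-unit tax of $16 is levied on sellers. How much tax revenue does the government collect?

Tax revenue = 56320/29

Pre-tax equilibrium: P* = 35, Q* = 176.
Tax on sellers shifts supply to S = -16.5 + 5.5(P − 16) = -104.5 + 5.5P.
491 - 9P = -104.5 + 5.5P gives buyer price Pb = 1191/29; sellers receive Ps = 1191/29 − 16 = 727/29.
New quantity: Q = 491 − 9(1191/29) = 3520/29.
Revenue = 16 × 3520/29 = 56320/29.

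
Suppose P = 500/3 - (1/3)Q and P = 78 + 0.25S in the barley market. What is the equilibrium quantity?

Q* = 152

Set the two price expressions equal: 500/3 - (1/3)Q = 78 + 0.25Q.
266/3 = (7/12)Q, so Q* = 152.
P* = 500/3 − (1/3)(152) = 116.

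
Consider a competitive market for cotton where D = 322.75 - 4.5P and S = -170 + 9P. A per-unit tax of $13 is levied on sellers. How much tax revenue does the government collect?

Tax revenue = 1553.5

Pre-tax equilibrium: P* = 36.5, Q* = 158.5.
Tax on sellers shifts supply to S = -170 + 9(P − 13) = -287 + 9P.
322.75 - 4.5P = -287 + 9P gives buyer price Pb = 271/6; sellers receive Ps = 271/6 − 13 = 193/6.
New quantity: Q = 322.75 − 4.5(271/6) = 119.5.
Revenue = 13 × 119.5 = 1553.5.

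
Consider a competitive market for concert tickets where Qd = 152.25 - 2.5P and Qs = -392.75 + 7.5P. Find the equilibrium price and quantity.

Set Qd = Qs: 152.25 - 2.5P = -392.75 + 7.5P.
545 = 10P, so P* = 54.5.
Q* = 152.25 − 2.5(54.5) = 16.

P* = 54.5, Q* = 16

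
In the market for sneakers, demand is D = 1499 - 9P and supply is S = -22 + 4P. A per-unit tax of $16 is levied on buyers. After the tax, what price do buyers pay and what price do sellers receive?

Pre-tax equilibrium: P* = 117, Q* = 446.
Tax on buyers shifts demand to D = 1499 − 9(P + 16) = 1355 - 9P.
1355 - 9P = -22 + 4P gives seller price Ps = 1377/13; buyers pay Pb = 1377/13 + 16 = 1585/13.
New quantity: Q = 1499 − 9(1585/13) = 5222/13.

Buyers pay 1585/13, sellers receive 1377/13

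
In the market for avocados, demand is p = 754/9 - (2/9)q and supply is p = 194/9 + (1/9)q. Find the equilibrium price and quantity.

Set the two price expressions equal: 754/9 - (2/9)q = 194/9 + (1/9)q.
560/9 = (1/3)q, so q* = 560/3.
p* = 754/9 − (2/9)(560/3) = 1142/27.

p* = 1142/27, q* = 560/3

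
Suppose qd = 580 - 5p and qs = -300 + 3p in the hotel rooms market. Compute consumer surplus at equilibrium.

Equilibrium: 580 - 5p = -300 + 3p gives p* = 110, q* = 30.
Demand choke price (qd = 0): p = 116.
CS = ½(116 − 110)(30) = 90.

Consumer surplus = 90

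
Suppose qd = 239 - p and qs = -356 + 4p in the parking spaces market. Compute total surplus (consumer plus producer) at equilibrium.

Equilibrium: 239 - p = -356 + 4p gives p* = 119, q* = 120.
Demand choke price: p = 239; supply starts at p = 89.
CS = ½(239 − 119)(120) = 7200; PS = ½(119 − 89)(120) = 1800.

Total surplus = 9000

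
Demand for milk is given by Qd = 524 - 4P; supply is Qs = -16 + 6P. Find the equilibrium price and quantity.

Set Qd = Qs: 524 - 4P = -16 + 6P.
540 = 10P, so P* = 54.
Q* = 524 − 4(54) = 308.

P* = 54, Q* = 308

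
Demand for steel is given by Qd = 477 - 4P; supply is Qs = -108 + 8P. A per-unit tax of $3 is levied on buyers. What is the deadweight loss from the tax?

Pre-tax equilibrium: P* = 48.75, Q* = 282.
Tax on buyers shifts demand to Qd = 477 − 4(P + 3) = 465 - 4P.
465 - 4P = -108 + 8P gives seller price Ps = 47.75; buyers pay Pb = 47.75 + 3 = 50.75.
New quantity: Q = 477 − 4(50.75) = 274.
DWL = ½ × 3 × (282 − 274) = 12.

Deadweight loss = 12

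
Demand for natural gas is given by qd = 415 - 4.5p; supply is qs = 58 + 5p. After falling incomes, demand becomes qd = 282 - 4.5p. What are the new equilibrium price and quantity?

Original equilibrium: p* = 714/19, q* = 4672/19.
New equilibrium: 282 - 4.5p = 58 + 5p, so 224 = 9.5p and p' = 448/19; q' = 282 − 4.5(448/19) = 3342/19.

p' = 448/19, q' = 3342/19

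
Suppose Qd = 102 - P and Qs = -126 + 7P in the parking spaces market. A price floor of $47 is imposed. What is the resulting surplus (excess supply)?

Surplus = 148

Equilibrium price would be P* = 28.5, so the floor at 47 binds.
At P = 47: Qd = 55, Qs = 203.
Surplus = 203 − 55 = 148.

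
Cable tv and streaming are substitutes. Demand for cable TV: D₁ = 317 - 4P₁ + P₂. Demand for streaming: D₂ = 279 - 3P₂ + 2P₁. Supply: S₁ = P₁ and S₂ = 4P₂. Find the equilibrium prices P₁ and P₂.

P₁ = 2498/33, P₂ = 2029/33

Market 1: 317 - 4P₁ + P₂ = P₁ → 5P₁ - P₂ = 317.
Market 2: 7P₂ - 2P₁ = 279.
Eliminating P₂: 7×(1) + 1×(2) gives 33P₁ = 2498, so P₁ = 2498/33.
Back-substitute into (2): P₂ = (279 + 2×2498/33) / 7 = 2029/33.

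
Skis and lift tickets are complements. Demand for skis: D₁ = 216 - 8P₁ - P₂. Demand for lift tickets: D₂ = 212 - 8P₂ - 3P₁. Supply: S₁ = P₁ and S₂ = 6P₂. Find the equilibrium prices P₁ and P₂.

P₁ = 2812/123, P₂ = 420/41

Market 1: 216 - 8P₁ - P₂ = P₁ → 9P₁ + P₂ = 216.
Market 2: 14P₂ + 3P₁ = 212.
Eliminating P₂: 14×(1) − 1×(2) gives 123P₁ = 2812, so P₁ = 2812/123.
Back-substitute into (2): P₂ = (212 − 3×2812/123) / 14 = 420/41.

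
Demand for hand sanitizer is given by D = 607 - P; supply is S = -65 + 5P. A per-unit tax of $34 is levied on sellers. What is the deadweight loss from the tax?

Pre-tax equilibrium: P* = 112, Q* = 495.
Tax on sellers shifts supply to S = -65 + 5(P − 34) = -235 + 5P.
607 - P = -235 + 5P gives buyer price Pb = 421/3; sellers receive Ps = 421/3 − 34 = 319/3.
New quantity: Q = 607 − 1(421/3) = 1400/3.
DWL = ½ × 34 × (495 − 1400/3) = 1445/3.

Deadweight loss = 1445/3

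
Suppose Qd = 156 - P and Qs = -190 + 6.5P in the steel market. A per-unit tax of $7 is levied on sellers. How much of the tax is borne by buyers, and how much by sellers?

Buyers bear 91/15, sellers bear 14/15

Pre-tax equilibrium: P* = 692/15, Q* = 1648/15.
Tax on sellers shifts supply to Qs = -190 + 6.5(P − 7) = -235.5 + 6.5P.
156 - P = -235.5 + 6.5P gives buyer price Pb = 52.2; sellers receive Ps = 52.2 − 7 = 45.2.
New quantity: Q = 156 − 1(52.2) = 103.8.
Buyer burden = 52.2 − 692/15 = 91/15; seller burden = 692/15 − 45.2 = 14/15.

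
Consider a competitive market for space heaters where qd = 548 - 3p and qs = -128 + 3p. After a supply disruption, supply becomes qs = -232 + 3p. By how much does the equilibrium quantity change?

Δq = -52

Original equilibrium: p* = 338/3, q* = 210.
New equilibrium: 548 - 3p = -232 + 3p, so 780 = 6p and p' = 130; q' = 548 − 3(130) = 158.
Change in quantity: 158 − 210 = -52.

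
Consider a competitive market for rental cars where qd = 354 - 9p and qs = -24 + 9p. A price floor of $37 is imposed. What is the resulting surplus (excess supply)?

Equilibrium price would be p* = 21, so the floor at 37 binds.
At p = 37: qd = 21, qs = 309.
Surplus = 309 − 21 = 288.

Surplus = 288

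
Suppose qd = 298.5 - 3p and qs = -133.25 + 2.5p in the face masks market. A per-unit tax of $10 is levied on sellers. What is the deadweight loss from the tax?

Deadweight loss = 750/11

Pre-tax equilibrium: p* = 78.5, q* = 63.
Tax on sellers shifts supply to qs = -133.25 + 2.5(p − 10) = -158.25 + 2.5p.
298.5 - 3p = -158.25 + 2.5p gives buyer price pb = 1827/22; sellers receive ps = 1827/22 − 10 = 1607/22.
New quantity: q = 298.5 − 3(1827/22) = 543/11.
DWL = ½ × 10 × (63 − 543/11) = 750/11.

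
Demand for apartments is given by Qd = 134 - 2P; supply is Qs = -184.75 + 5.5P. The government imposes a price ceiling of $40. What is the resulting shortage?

Equilibrium price would be P* = 42.5, so the ceiling at 40 binds.
At P = 40: Qd = 134 − 2(40) = 54, Qs = -184.75 + 5.5(40) = 35.25.
Shortage = 54 − 35.25 = 18.75.

Shortage = 18.75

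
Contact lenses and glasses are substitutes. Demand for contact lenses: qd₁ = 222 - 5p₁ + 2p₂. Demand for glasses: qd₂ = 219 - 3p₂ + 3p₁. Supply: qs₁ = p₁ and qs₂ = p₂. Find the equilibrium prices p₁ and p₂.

Market 1: 222 - 5p₁ + 2p₂ = p₁ → 6p₁ - 2p₂ = 222.
Market 2: 4p₂ - 3p₁ = 219.
Eliminating p₂: 4×(1) + 2×(2) gives 18p₁ = 1326, so p₁ = 221/3.
Back-substitute into (2): p₂ = (219 + 3×221/3) / 4 = 110.

p₁ = 221/3, p₂ = 110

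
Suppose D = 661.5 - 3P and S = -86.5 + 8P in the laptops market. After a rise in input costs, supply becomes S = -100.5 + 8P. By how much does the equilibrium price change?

Original equilibrium: P* = 68, Q* = 457.5.
New equilibrium: 661.5 - 3P = -100.5 + 8P, so 762 = 11P and P' = 762/11; Q' = 661.5 − 3(762/11) = 9981/22.
Change in price: 762/11 − 68 = 14/11.

ΔP = 14/11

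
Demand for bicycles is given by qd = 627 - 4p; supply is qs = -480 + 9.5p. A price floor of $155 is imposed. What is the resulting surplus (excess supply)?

Surplus = 985.5

Equilibrium price would be p* = 82, so the floor at 155 binds.
At p = 155: qd = 7, qs = 992.5.
Surplus = 992.5 − 7 = 985.5.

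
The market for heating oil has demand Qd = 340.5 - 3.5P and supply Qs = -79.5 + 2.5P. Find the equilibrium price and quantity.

Set Qd = Qs: 340.5 - 3.5P = -79.5 + 2.5P.
420 = 6P, so P* = 70.
Q* = 340.5 − 3.5(70) = 95.5.

P* = 70, Q* = 95.5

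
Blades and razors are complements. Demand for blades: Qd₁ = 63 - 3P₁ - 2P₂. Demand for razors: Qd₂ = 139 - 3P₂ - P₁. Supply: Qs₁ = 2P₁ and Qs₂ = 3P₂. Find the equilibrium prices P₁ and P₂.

Market 1: 63 - 3P₁ - 2P₂ = 2P₁ → 5P₁ + 2P₂ = 63.
Market 2: 6P₂ + P₁ = 139.
Eliminating P₂: 6×(1) − 2×(2) gives 28P₁ = 100, so P₁ = 25/7.
Back-substitute into (2): P₂ = (139 − 1×25/7) / 6 = 158/7.

P₁ = 25/7, P₂ = 158/7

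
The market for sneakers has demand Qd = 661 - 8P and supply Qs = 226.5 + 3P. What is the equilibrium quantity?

Q* = 345

Set Qd = Qs: 661 - 8P = 226.5 + 3P.
434.5 = 11P, so P* = 39.5.
Q* = 661 − 8(39.5) = 345.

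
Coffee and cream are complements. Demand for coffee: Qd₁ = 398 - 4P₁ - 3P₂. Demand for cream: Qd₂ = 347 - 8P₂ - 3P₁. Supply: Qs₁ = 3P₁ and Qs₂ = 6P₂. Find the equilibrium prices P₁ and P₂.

Market 1: 398 - 4P₁ - 3P₂ = 3P₁ → 7P₁ + 3P₂ = 398.
Market 2: 14P₂ + 3P₁ = 347.
Eliminating P₂: 14×(1) − 3×(2) gives 89P₁ = 4531, so P₁ = 4531/89.
Back-substitute into (2): P₂ = (347 − 3×4531/89) / 14 = 1235/89.

P₁ = 4531/89, P₂ = 1235/89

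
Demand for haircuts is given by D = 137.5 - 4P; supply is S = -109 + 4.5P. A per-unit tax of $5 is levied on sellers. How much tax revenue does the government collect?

Tax revenue = 1855/34

Pre-tax equilibrium: P* = 29, Q* = 21.5.
Tax on sellers shifts supply to S = -109 + 4.5(P − 5) = -131.5 + 4.5P.
137.5 - 4P = -131.5 + 4.5P gives buyer price Pb = 538/17; sellers receive Ps = 538/17 − 5 = 453/17.
New quantity: Q = 137.5 − 4(538/17) = 371/34.
Revenue = 5 × 371/34 = 1855/34.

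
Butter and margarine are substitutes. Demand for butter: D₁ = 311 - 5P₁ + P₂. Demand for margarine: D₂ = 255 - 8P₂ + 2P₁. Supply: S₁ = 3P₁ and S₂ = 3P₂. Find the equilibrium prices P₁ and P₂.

Market 1: 311 - 5P₁ + P₂ = 3P₁ → 8P₁ - P₂ = 311.
Market 2: 11P₂ - 2P₁ = 255.
Eliminating P₂: 11×(1) + 1×(2) gives 86P₁ = 3676, so P₁ = 1838/43.
Back-substitute into (2): P₂ = (255 + 2×1838/43) / 11 = 1331/43.

P₁ = 1838/43, P₂ = 1331/43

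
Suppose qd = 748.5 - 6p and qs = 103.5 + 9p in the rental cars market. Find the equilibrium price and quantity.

p* = 43, q* = 490.5

Set qd = qs: 748.5 - 6p = 103.5 + 9p.
645 = 15p, so p* = 43.
q* = 748.5 − 6(43) = 490.5.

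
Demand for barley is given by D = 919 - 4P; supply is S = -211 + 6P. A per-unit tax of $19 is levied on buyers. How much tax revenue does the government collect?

Pre-tax equilibrium: P* = 113, Q* = 467.
Tax on buyers shifts demand to D = 919 − 4(P + 19) = 843 - 4P.
843 - 4P = -211 + 6P gives seller price Ps = 105.4; buyers pay Pb = 105.4 + 19 = 124.4.
New quantity: Q = 919 − 4(124.4) = 421.4.
Revenue = 19 × 421.4 = 8006.6.

Tax revenue = 8006.6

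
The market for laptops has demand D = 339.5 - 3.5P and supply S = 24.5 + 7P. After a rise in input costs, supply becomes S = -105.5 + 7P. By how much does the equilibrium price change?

ΔP = 260/21

Original equilibrium: P* = 30, Q* = 234.5.
New equilibrium: 339.5 - 3.5P = -105.5 + 7P, so 445 = 10.5P and P' = 890/21; Q' = 339.5 − 3.5(890/21) = 1147/6.
Change in price: 890/21 − 30 = 260/21.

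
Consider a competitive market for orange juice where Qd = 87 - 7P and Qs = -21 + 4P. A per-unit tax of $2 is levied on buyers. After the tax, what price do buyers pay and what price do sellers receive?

Buyers pay 116/11, sellers receive 94/11

Pre-tax equilibrium: P* = 108/11, Q* = 201/11.
Tax on buyers shifts demand to Qd = 87 − 7(P + 2) = 73 - 7P.
73 - 7P = -21 + 4P gives seller price Ps = 94/11; buyers pay Pb = 94/11 + 2 = 116/11.
New quantity: Q = 87 − 7(116/11) = 145/11.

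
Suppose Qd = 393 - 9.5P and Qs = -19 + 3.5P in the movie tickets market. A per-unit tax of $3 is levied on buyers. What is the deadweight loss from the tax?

Deadweight loss = 1197/104

Pre-tax equilibrium: P* = 412/13, Q* = 1195/13.
Tax on buyers shifts demand to Qd = 393 − 9.5(P + 3) = 364.5 - 9.5P.
364.5 - 9.5P = -19 + 3.5P gives seller price Ps = 29.5; buyers pay Pb = 29.5 + 3 = 32.5.
New quantity: Q = 393 − 9.5(32.5) = 84.25.
DWL = ½ × 3 × (1195/13 − 84.25) = 1197/104.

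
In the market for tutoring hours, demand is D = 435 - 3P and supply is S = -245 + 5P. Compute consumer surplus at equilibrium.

Consumer surplus = 5400

Equilibrium: 435 - 3P = -245 + 5P gives P* = 85, Q* = 180.
Demand choke price (D = 0): P = 145.
CS = ½(145 − 85)(180) = 5400.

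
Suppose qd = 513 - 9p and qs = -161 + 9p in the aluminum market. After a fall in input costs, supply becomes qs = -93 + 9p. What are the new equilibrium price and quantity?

p' = 101/3, q' = 210

Original equilibrium: p* = 337/9, q* = 176.
New equilibrium: 513 - 9p = -93 + 9p, so 606 = 18p and p' = 101/3; q' = 513 − 9(101/3) = 210.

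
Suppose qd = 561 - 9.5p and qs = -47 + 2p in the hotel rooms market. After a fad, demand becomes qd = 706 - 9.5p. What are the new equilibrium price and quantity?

Original equilibrium: p* = 1216/23, q* = 1351/23.
New equilibrium: 706 - 9.5p = -47 + 2p, so 753 = 11.5p and p' = 1506/23; q' = 706 − 9.5(1506/23) = 1931/23.

p' = 1506/23, q' = 1931/23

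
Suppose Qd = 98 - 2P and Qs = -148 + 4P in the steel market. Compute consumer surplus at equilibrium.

Equilibrium: 98 - 2P = -148 + 4P gives P* = 41, Q* = 16.
Demand choke price (Qd = 0): P = 49.
CS = ½(49 − 41)(16) = 64.

Consumer surplus = 64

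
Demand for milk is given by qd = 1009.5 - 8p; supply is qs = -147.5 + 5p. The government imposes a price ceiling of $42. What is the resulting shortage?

Equilibrium price would be p* = 89, so the ceiling at 42 binds.
At p = 42: qd = 1009.5 − 8(42) = 673.5, qs = -147.5 + 5(42) = 62.5.
Shortage = 673.5 − 62.5 = 611.

Shortage = 611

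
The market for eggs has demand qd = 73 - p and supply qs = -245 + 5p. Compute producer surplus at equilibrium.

Producer surplus = 40

Equilibrium: 73 - p = -245 + 5p gives p* = 53, q* = 20.
Supply starts at p = 49 (where qs = 0).
PS = ½(53 − 49)(20) = 40.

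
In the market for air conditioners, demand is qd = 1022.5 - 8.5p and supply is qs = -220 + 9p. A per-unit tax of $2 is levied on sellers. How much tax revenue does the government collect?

Pre-tax equilibrium: p* = 71, q* = 419.
Tax on sellers shifts supply to qs = -220 + 9(p − 2) = -238 + 9p.
1022.5 - 8.5p = -238 + 9p gives buyer price pb = 2521/35; sellers receive ps = 2521/35 − 2 = 2451/35.
New quantity: q = 1022.5 − 8.5(2521/35) = 14359/35.
Revenue = 2 × 14359/35 = 28718/35.

Tax revenue = 28718/35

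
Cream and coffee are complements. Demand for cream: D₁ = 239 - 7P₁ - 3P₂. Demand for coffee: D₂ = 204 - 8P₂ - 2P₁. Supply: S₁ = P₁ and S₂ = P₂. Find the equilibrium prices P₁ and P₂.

P₁ = 513/22, P₂ = 577/33

Market 1: 239 - 7P₁ - 3P₂ = P₁ → 8P₁ + 3P₂ = 239.
Market 2: 9P₂ + 2P₁ = 204.
Eliminating P₂: 9×(1) − 3×(2) gives 66P₁ = 1539, so P₁ = 513/22.
Back-substitute into (2): P₂ = (204 − 2×513/22) / 9 = 577/33.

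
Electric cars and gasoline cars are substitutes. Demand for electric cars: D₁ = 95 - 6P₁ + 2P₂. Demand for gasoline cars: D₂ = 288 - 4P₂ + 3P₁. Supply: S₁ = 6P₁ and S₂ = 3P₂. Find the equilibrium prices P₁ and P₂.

Market 1: 95 - 6P₁ + 2P₂ = 6P₁ → 12P₁ - 2P₂ = 95.
Market 2: 7P₂ - 3P₁ = 288.
Eliminating P₂: 7×(1) + 2×(2) gives 78P₁ = 1241, so P₁ = 1241/78.
Back-substitute into (2): P₂ = (288 + 3×1241/78) / 7 = 1247/26.

P₁ = 1241/78, P₂ = 1247/26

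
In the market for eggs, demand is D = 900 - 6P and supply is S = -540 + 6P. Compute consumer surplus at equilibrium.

Consumer surplus = 2700

Equilibrium: 900 - 6P = -540 + 6P gives P* = 120, Q* = 180.
Demand choke price (D = 0): P = 150.
CS = ½(150 − 120)(180) = 2700.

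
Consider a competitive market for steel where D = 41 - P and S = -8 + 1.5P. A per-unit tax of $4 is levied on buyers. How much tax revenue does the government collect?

Pre-tax equilibrium: P* = 19.6, Q* = 21.4.
Tax on buyers shifts demand to D = 41 − 1(P + 4) = 37 - P.
37 - P = -8 + 1.5P gives seller price Ps = 18; buyers pay Pb = 18 + 4 = 22.
New quantity: Q = 41 − 1(22) = 19.
Revenue = 4 × 19 = 76.

Tax revenue = 76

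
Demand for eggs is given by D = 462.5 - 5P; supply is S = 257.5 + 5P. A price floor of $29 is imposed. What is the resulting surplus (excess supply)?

Equilibrium price would be P* = 20.5, so the floor at 29 binds.
At P = 29: D = 317.5, S = 402.5.
Surplus = 402.5 − 317.5 = 85.

Surplus = 85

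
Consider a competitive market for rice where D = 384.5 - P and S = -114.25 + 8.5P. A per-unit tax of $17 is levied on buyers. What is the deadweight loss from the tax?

Deadweight loss = 4913/38

Pre-tax equilibrium: P* = 52.5, Q* = 332.
Tax on buyers shifts demand to D = 384.5 − 1(P + 17) = 367.5 - P.
367.5 - P = -114.25 + 8.5P gives seller price Ps = 1927/38; buyers pay Pb = 1927/38 + 17 = 2573/38.
New quantity: Q = 384.5 − 1(2573/38) = 6019/19.
DWL = ½ × 17 × (332 − 6019/19) = 4913/38.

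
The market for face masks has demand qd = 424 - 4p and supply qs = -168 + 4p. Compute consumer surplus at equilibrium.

Equilibrium: 424 - 4p = -168 + 4p gives p* = 74, q* = 128.
Demand choke price (qd = 0): p = 106.
CS = ½(106 − 74)(128) = 2048.

Consumer surplus = 2048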